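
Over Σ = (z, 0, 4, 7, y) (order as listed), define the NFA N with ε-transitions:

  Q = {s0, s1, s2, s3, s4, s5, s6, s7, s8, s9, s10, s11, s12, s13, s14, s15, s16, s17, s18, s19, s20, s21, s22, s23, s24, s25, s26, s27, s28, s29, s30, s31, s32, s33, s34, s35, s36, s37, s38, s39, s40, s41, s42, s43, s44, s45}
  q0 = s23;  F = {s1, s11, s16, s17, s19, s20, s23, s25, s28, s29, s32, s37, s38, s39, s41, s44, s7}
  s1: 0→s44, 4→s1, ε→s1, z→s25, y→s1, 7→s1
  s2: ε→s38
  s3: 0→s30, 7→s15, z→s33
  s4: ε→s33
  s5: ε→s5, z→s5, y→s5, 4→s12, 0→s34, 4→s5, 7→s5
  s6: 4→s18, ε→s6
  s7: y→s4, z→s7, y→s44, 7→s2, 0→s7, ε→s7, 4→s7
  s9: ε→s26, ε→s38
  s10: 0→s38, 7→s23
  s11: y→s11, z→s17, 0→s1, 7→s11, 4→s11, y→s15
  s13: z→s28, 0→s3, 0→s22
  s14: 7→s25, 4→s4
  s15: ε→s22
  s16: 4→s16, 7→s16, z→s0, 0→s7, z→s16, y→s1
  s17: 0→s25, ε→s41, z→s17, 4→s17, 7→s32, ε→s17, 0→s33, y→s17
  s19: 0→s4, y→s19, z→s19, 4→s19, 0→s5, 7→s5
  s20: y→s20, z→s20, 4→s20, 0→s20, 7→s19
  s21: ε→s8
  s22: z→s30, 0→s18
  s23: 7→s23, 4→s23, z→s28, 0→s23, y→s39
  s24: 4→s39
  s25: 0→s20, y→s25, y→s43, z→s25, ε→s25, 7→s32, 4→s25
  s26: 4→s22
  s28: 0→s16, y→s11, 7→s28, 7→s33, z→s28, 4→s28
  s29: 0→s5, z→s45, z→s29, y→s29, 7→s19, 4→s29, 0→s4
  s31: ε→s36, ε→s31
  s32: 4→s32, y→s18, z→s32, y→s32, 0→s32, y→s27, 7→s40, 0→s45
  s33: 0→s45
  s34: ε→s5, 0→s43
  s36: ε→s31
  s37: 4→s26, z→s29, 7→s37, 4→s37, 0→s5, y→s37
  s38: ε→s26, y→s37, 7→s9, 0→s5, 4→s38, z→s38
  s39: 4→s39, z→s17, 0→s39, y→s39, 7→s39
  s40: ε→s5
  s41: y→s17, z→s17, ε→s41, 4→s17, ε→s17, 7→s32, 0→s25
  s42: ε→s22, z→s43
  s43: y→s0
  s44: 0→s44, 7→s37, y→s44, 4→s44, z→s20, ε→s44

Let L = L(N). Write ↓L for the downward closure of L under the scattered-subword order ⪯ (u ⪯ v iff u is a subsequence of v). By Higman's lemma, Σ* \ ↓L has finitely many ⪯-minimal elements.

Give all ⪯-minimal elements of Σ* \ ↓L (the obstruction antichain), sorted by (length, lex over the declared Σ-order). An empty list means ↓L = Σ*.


|Q|=46, |F|=17, |δ|=146 (23 ε).
min D↑ (17 st, q0=0, F={13}): 0:z→1,0→0,4→0,7→0,y→2 1:z→1,0→3,4→1,7→1,y→4 2:z→5,0→2,4→2,7→2,y→2 3:z→3,0→6,4→3,7→3,y→7 4:z→5,0→7,4→4,7→4,y→4 5:z→5,0→8,4→5,7→9,y→5 6:z→6,0→6,4→6,7→10,y→11 7:z→8,0→11,4→7,7→7,y→7 8:z→8,0→12,4→8,7→9,y→8 9:z→9,0→9,4→9,7→13,y→9 10:z→10,0→13,4→10,7→10,y→14 11:z→12,0→11,4→11,7→14,y→11 12:z→12,0→12,4→12,7→15,y→12 13:z→13,0→13,4→13,7→13,y→13 14:z→16,0→13,4→14,7→14,y→14 15:z→15,0→13,4→15,7→13,y→15 16:z→16,0→13,4→16,7→15,y→16 [Hopcroft].
'yz77': run [34, 27, 19, 13, 6] end={s0,s12,s34,s40,s43,s5} — reject; 4/4 single-dels accept.
'z0070': N↓-sim [34, 32, 27, 24, 19, 9] end={s0,s12,s18,s33,s34,s4,s43,s45,s5} rej; 5/5 del acc.
2 minimals (antichain).

Antichain: [yz77, z0070].


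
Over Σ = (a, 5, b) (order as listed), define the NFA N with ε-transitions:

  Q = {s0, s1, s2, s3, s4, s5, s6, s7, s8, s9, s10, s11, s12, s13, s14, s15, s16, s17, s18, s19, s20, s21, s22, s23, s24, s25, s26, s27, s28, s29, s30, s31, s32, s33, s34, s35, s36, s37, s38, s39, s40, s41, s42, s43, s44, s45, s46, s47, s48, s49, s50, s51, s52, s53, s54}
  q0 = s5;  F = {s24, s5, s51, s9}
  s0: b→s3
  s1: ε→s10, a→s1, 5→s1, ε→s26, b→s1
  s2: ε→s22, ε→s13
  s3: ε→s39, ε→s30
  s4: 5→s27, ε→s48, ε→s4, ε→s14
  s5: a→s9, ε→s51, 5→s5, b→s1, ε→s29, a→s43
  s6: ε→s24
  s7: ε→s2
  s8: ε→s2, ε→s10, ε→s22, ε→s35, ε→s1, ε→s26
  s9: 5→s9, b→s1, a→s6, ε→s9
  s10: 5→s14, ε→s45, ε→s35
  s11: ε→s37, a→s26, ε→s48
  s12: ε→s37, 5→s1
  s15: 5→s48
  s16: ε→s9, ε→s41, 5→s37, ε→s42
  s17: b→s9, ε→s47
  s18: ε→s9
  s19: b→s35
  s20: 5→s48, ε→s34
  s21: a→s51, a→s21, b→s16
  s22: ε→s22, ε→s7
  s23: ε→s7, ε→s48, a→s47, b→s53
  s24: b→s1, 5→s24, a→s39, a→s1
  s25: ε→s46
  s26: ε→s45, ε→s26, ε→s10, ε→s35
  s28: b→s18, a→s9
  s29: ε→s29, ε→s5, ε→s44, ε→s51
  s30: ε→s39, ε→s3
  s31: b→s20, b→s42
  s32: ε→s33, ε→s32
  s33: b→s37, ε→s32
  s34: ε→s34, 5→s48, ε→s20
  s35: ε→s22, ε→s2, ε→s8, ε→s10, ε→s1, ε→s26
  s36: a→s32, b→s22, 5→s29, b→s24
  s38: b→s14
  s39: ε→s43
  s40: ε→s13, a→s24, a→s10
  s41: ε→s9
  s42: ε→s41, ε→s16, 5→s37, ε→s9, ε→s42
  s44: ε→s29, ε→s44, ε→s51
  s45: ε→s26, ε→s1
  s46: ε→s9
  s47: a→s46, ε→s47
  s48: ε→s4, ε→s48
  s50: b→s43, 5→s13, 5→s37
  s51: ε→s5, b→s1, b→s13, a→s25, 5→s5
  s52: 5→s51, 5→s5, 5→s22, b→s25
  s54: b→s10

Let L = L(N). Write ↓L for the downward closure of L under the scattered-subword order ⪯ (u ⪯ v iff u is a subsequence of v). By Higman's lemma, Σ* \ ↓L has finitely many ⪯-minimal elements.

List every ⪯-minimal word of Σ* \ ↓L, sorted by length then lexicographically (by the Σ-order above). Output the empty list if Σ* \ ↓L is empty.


|Q|=55, |F|=4, |δ|=130 (74 ε).
min D↑ (4 st, q0=0, F={2}): 0:a→1,5→0,b→2 1:a→3,5→1,b→2 2:a→2,5→2,b→2 3:a→2,5→3,b→2 (ε-aug+det+¬).
'b': |S_i|=[22, 11] end={s1,s10,s13,s14,s2,s22,s26,s35,s45,s7,s8} rej; 1/1 single-dels accept.
'aaa': N↓-sim [22, 18, 15, 13] end={s1,s10,s13,s14,s2,s22,s26,s35,s39,s43,s45,s7,…} ∉↓L; 3/3 del acc.
2 minimals (antichain).

min(Σ*\↓L) = [b, aaa].


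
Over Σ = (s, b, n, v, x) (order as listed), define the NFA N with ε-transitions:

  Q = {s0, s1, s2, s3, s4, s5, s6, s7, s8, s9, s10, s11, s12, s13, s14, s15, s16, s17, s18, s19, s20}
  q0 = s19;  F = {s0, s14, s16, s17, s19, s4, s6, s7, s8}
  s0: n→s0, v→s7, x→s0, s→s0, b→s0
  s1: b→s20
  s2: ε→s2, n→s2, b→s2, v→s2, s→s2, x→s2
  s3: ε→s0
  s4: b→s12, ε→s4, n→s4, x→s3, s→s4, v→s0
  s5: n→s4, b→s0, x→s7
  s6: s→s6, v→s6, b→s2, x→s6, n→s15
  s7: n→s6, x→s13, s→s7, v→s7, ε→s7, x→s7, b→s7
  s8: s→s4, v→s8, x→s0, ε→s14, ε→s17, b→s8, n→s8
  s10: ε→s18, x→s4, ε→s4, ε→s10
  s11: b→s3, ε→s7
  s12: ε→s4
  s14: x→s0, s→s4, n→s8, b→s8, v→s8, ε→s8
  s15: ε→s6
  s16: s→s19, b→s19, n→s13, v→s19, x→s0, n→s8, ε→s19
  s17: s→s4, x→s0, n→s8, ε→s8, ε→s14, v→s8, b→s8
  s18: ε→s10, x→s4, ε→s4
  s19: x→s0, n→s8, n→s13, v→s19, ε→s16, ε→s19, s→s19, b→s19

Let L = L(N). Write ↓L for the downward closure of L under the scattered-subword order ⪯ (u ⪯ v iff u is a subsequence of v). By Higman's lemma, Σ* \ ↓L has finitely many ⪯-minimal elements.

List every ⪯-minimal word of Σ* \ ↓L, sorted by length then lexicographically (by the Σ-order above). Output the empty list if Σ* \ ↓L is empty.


|Q|=21, |F|=9, |δ|=80 (20 ε).
min D↑ (7 st, q0=0, F={6}): 0:s→0,b→0,n→1,v→0,x→2 1:s→3,b→1,n→1,v→1,x→2 2:s→2,b→2,n→2,v→4,x→2 3:s→3,b→3,n→3,v→2,x→2 4:s→4,b→4,n→5,v→4,x→4 5:s→5,b→6,n→5,v→5,x→5 6:s→6,b→6,n→6,v→6,x→6.
'xvnb': N↓-sim [14, 7, 5, 3, 1] end={s2} rej; 4/4 deletions ∈↓L.
'nsvvnb': run [14, 12, 9, 6, 5, 3, 1] end={s2} ∉↓L; 6/6 single-dels accept.
2 obstructions.

Antichain: [xvnb, nsvvnb].


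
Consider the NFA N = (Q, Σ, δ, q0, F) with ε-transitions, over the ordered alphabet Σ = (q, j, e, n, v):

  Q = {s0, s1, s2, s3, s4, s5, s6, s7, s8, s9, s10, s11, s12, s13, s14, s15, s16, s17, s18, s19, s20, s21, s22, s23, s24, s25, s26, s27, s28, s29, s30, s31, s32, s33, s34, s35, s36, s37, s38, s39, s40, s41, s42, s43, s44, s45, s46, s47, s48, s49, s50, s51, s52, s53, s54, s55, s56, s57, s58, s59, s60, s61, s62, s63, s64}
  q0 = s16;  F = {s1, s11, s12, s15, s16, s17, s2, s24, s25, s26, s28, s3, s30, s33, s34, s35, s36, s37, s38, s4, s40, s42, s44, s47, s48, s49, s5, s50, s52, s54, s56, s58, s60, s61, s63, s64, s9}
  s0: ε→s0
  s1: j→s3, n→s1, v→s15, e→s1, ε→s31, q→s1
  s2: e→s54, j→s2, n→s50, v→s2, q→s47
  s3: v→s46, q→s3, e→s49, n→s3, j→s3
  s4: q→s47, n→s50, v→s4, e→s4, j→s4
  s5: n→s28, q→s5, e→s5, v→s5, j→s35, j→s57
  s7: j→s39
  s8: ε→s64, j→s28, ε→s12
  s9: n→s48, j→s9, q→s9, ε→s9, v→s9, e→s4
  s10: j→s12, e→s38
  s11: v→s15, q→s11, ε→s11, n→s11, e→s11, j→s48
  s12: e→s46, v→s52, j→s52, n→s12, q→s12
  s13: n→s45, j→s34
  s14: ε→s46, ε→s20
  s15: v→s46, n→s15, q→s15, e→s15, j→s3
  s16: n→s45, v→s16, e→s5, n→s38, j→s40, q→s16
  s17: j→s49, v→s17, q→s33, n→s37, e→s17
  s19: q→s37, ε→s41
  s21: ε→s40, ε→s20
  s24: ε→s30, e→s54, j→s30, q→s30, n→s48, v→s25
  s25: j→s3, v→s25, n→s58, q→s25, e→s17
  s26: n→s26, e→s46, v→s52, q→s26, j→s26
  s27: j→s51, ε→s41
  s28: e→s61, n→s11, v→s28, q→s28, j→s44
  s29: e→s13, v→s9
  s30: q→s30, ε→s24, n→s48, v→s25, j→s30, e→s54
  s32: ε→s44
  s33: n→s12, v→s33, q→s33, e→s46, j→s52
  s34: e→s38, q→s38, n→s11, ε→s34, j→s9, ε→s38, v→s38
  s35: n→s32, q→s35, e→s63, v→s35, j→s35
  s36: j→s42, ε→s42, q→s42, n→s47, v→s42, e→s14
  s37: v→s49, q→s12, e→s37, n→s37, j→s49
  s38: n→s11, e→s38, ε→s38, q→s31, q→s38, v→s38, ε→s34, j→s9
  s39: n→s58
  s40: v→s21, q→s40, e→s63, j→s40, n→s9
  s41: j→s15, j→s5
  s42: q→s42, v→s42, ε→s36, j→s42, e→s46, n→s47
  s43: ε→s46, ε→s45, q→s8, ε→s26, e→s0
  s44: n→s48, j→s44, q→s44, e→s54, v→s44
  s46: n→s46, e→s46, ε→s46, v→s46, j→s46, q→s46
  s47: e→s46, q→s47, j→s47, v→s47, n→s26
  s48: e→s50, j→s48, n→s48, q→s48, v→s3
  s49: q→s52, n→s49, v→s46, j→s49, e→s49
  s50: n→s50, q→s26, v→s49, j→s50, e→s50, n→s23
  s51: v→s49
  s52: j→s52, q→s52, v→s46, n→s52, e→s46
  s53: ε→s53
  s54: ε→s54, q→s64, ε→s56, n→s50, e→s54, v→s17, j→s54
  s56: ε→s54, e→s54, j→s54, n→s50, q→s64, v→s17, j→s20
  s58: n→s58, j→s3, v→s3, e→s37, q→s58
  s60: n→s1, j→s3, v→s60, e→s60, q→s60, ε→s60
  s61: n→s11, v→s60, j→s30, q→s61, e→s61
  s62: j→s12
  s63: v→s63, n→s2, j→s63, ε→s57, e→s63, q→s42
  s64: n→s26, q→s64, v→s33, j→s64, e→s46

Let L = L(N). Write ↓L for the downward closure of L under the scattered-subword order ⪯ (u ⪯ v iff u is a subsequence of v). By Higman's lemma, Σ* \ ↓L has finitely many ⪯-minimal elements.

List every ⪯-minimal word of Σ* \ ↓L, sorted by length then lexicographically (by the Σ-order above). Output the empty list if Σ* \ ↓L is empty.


|Q|=65, |F|=37, |δ|=243 (31 ε).
min D↑ (34 st, q0=0, F={16}): 0:q→0,j→1,e→2,n→3,v→0 1:q→1,j→1,e→4,n→5,v→1 2:q→2,j→6,e→2,n→7,v→2 3:q→3,j→5,e→3,n→8,v→3 4:q→9,j→4,e→4,n→10,v→4 5:q→5,j→5,e→11,n→12,v→5 6:q→6,j→6,e→4,n→13,v→6 7:q→7,j→13,e→14,n→8,v→7 8:q→8,j→12,e→8,n→8,v→15 9:q→9,j→9,e→16,n→17,v→9 10:q→17,j→10,e→18,n→19,v→10 11:q→17,j→11,e→11,n→19,v→11 12:q→12,j→12,e→19,n→12,v→20 13:q→13,j→13,e→18,n→12,v→13 14:q→14,j→21,e→14,n→8,v→22 15:q→15,j→20,e→15,n→15,v→16 16:q→16,j→16,e→16,n→16,v→16 17:q→17,j→17,e→16,n→23,v→17 18:q→24,j→18,e→18,n→19,v→25 19:q→23,j→19,e→19,n→19,v→26 20:q→20,j→20,e→26,n→20,v→16 21:q→21,j→21,e→18,n→12,v→27 22:q→22,j→20,e→22,n→28,v→22 23:q→23,j→23,e→16,n→23,v→29 24:q→24,j→24,e→16,n→23,v→30 25:q→30,j→26,e→25,n→31,v→25 26:q→29,j→26,e→26,n→26,v→16 27:q→27,j→20,e→25,n→32,v→27 28:q→28,j→20,e→28,n→28,v→15 29:q→29,j→29,e→16,n→29,v→16 30:q→30,j→29,e→16,n→33,v→30 31:q→33,j→26,e→31,n→31,v→26 32:q→32,j→20,e→31,n→32,v→20 33:q→33,j→29,e→16,n→33,v→29 (ε-aug+det+¬).
'jeqe': run [46, 34, 22, 11, 3] end={s14,s20,s46} ∉↓L; 4/4 del acc.
'nnvv': run [46, 36, 15, 5, 1] end={s46} ∉↓L; 4/4 del acc.
'enevjv': run [46, 42, 31, 26, 14, 4, 1] end={s46} rej; 6/6 single-dels accept.
3 obstructions.

min(Σ*\↓L) = [jeqe, nnvv, enevjv].


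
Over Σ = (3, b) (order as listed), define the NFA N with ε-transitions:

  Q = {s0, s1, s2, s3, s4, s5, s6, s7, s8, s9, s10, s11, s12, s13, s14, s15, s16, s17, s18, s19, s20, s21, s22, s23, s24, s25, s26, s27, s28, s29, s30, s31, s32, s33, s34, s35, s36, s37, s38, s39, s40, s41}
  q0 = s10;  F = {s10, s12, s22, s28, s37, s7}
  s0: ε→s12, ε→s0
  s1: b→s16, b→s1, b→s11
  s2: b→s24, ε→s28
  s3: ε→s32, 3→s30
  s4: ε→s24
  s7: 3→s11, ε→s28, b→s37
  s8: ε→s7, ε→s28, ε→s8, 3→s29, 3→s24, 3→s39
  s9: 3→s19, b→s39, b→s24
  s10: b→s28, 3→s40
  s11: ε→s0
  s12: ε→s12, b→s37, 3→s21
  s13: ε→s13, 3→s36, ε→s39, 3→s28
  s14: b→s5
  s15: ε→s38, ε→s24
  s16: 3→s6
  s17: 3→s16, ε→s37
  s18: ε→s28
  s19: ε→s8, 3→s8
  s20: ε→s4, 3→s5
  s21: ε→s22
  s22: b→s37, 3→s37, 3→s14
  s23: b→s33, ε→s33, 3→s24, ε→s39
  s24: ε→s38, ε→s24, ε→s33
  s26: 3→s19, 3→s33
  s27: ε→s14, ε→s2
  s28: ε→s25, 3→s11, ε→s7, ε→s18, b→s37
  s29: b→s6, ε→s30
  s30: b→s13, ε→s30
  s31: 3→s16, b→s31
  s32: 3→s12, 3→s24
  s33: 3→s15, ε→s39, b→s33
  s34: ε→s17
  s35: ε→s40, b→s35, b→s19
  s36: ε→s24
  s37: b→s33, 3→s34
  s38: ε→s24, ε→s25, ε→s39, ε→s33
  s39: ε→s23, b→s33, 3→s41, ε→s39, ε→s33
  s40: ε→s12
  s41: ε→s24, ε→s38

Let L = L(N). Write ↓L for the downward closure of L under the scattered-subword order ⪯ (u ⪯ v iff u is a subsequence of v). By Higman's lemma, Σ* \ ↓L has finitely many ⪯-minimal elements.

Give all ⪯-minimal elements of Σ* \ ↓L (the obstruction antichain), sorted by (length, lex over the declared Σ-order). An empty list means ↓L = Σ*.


|Q|=42, |F|=6, |δ|=93 (46 ε).
min D↑ (6 st, q0=0, F={5}): 0:3→1,b→2 1:3→3,b→4 2:3→1,b→4 3:3→4,b→4 4:3→4,b→5 5:3→5,b→5.
'3bb': N↓-sim [25, 21, 14, 8] end={s15,s23,s24,s25,s33,s38,s39,s41} rej; 3/3 del acc.
'bbb': |S_i|=[25, 23, 14, 8] end={s15,s23,s24,s25,s33,s38,s39,s41} ∉↓L; 3/3 single-dels accept.
'333b': |S_i|=[25, 21, 17, 15, 9] end={s15,s23,s24,s25,s33,s38,s39,s41,s5} ∉↓L; 4/4 single-dels accept.
3 minimals (antichain).

min(Σ*\↓L) = [3bb, bbb, 333b].


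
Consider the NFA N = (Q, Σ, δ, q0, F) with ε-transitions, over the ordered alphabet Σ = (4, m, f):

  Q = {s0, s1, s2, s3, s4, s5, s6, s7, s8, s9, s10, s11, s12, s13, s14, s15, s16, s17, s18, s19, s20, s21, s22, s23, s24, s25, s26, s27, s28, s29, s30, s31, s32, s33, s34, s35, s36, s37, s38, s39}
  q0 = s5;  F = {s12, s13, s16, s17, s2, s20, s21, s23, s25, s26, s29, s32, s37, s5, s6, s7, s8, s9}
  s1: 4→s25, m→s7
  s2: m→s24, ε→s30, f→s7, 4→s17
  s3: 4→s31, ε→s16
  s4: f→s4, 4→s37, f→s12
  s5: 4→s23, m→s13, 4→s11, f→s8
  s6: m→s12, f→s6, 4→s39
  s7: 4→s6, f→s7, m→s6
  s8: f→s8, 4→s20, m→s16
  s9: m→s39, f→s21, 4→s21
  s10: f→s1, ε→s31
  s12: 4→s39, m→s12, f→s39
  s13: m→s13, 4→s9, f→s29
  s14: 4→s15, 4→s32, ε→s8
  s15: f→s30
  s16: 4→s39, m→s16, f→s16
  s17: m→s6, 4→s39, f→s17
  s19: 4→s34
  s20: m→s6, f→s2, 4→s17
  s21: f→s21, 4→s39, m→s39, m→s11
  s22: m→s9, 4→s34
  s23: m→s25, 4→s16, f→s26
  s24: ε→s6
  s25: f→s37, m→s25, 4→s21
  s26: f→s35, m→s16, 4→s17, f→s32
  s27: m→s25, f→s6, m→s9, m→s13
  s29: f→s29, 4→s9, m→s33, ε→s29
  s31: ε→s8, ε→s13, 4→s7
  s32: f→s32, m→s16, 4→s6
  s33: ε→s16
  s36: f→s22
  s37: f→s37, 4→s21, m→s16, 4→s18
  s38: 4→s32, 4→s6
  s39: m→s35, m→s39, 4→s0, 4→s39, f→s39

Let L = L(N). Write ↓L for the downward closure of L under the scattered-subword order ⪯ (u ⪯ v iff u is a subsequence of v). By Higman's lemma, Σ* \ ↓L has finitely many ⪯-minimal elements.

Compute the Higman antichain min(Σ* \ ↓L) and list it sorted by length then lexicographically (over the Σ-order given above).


min(Σ*\↓L) = [444, m4m, fm4, m4f4, f4mmf, 4ff4mf].

|Q|=40, |F|=18, |δ|=93 (9 ε).
min D↑ (19 st, q0=0, F={10}): 0:4→1,m→2,f→3 1:4→4,m→5,f→6 2:4→7,m→2,f→8 3:4→9,m→4,f→3 4:4→10,m→4,f→4 5:4→11,m→5,f→12 6:4→13,m→4,f→14 7:4→11,m→10,f→11 8:4→7,m→4,f→8 9:4→13,m→15,f→16 10:4→10,m→10,f→10 11:4→10,m→10,f→11 12:4→11,m→4,f→12 13:4→10,m→15,f→13 14:4→15,m→4,f→14 15:4→10,m→17,f→15 16:4→13,m→15,f→18 17:4→10,m→17,f→10 18:4→15,m→15,f→18.
'444': |S_i|=[26, 21, 10, 3] end={s0,s35,s39} rej; 3/3 deletions ∈↓L.
'm4m': |S_i|=[26, 16, 7, 4] end={s0,s11,s35,s39} — reject; 3/3 single-dels accept.
'fm4': run [26, 22, 9, 3] end={s0,s35,s39} — reject; 3/3 deletions ∈↓L.
'm4f4': N↓-sim [26, 16, 7, 5, 3] end={s0,s35,s39} rej; 4/4 del acc.
'f4mmf': N↓-sim [26, 22, 15, 7, 4, 3] end={s0,s35,s39} ∉↓L; 5/5 deletions ∈↓L.
'4ff4mf': N↓-sim [26, 21, 17, 13, 8, 5, 3] end={s0,s35,s39} rej; 6/6 single-dels accept.
6 minimals (antichain).


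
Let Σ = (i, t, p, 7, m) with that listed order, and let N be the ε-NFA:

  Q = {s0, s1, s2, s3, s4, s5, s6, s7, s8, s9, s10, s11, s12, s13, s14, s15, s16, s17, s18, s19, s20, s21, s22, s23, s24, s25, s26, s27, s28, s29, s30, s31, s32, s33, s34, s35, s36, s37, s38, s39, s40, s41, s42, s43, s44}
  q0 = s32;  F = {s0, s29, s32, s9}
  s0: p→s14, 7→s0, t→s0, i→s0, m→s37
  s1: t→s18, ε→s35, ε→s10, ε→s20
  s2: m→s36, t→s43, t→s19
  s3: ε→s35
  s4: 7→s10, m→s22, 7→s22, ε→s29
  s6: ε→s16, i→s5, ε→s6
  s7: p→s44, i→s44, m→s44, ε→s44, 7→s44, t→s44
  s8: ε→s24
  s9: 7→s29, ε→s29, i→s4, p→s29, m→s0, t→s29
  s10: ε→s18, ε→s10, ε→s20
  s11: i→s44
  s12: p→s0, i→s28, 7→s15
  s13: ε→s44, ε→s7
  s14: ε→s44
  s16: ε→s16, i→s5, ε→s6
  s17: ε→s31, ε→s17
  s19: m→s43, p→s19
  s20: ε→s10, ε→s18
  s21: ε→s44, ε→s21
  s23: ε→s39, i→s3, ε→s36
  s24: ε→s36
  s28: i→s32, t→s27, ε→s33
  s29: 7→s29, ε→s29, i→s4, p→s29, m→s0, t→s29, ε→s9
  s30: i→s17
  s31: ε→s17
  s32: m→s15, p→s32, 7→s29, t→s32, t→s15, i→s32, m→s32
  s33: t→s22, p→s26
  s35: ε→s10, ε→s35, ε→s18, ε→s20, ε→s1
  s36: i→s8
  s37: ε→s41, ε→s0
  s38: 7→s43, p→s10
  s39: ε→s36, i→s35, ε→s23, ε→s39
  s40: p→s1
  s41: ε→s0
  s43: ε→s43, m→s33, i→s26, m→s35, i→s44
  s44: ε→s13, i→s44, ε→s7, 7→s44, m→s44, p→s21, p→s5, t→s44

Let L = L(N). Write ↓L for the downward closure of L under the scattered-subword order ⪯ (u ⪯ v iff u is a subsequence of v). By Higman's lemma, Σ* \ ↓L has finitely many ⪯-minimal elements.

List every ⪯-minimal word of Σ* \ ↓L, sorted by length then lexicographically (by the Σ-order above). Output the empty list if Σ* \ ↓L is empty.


|Q|=45, |F|=4, |δ|=108 (45 ε).
min D↑ (4 st, q0=0, F={3}): 0:i→0,t→0,p→0,7→1,m→0 1:i→1,t→1,p→1,7→1,m→2 2:i→2,t→2,p→3,7→2,m→2 3:i→3,t→3,p→3,7→3,m→3 [Hopcroft].
'7mp': run [18, 16, 10, 6] end={s13,s14,s21,s44,s5,s7} rej; 3/3 del acc.
1 words, ⪯-incomp.

A = [7mp].


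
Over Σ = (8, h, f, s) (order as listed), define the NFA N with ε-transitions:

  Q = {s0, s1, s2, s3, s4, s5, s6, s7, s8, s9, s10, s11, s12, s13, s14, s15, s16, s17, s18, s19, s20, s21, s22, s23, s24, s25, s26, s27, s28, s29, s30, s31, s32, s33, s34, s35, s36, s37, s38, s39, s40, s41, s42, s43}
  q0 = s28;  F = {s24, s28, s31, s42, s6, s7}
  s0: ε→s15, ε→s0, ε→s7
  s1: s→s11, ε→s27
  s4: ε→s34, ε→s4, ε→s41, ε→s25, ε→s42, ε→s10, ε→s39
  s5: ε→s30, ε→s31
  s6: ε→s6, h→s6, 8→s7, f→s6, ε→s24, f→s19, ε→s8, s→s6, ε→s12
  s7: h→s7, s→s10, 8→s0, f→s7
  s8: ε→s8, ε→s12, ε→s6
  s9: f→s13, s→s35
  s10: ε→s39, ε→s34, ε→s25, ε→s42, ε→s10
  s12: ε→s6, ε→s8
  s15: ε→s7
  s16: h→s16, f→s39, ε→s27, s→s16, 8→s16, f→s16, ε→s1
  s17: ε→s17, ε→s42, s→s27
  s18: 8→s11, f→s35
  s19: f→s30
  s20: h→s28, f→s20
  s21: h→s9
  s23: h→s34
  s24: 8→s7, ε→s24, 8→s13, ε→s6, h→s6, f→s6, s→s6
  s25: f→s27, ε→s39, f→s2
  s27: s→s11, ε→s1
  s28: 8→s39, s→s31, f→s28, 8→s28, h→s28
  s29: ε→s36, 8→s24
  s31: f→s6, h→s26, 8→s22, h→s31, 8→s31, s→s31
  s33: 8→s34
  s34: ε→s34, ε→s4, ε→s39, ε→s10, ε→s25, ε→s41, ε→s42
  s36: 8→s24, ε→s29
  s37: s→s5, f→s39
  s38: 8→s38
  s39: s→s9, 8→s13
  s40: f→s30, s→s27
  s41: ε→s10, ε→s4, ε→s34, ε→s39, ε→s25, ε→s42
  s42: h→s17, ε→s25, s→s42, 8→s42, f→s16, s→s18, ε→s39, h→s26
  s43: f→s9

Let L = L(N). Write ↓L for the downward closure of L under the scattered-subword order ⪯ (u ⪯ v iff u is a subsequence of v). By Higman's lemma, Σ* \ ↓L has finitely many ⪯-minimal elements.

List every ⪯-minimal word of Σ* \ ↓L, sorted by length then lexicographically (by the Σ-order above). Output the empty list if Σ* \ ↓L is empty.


|Q|=44, |F|=6, |δ|=114 (53 ε).
min D↑ (6 st, q0=0, F={5}): 0:8→0,h→0,f→0,s→1 1:8→1,h→1,f→2,s→1 2:8→3,h→2,f→2,s→2 3:8→3,h→3,f→3,s→4 4:8→4,h→4,f→5,s→4 5:8→5,h→5,f→5,s→5.
'sf8sf': |S_i|=[30, 29, 27, 21, 18, 9] end={s1,s11,s13,s16,s2,s27,s35,s39,s9} ∉↓L; 5/5 single-dels accept.
1 obstructions.

min(Σ*\↓L) = [sf8sf].


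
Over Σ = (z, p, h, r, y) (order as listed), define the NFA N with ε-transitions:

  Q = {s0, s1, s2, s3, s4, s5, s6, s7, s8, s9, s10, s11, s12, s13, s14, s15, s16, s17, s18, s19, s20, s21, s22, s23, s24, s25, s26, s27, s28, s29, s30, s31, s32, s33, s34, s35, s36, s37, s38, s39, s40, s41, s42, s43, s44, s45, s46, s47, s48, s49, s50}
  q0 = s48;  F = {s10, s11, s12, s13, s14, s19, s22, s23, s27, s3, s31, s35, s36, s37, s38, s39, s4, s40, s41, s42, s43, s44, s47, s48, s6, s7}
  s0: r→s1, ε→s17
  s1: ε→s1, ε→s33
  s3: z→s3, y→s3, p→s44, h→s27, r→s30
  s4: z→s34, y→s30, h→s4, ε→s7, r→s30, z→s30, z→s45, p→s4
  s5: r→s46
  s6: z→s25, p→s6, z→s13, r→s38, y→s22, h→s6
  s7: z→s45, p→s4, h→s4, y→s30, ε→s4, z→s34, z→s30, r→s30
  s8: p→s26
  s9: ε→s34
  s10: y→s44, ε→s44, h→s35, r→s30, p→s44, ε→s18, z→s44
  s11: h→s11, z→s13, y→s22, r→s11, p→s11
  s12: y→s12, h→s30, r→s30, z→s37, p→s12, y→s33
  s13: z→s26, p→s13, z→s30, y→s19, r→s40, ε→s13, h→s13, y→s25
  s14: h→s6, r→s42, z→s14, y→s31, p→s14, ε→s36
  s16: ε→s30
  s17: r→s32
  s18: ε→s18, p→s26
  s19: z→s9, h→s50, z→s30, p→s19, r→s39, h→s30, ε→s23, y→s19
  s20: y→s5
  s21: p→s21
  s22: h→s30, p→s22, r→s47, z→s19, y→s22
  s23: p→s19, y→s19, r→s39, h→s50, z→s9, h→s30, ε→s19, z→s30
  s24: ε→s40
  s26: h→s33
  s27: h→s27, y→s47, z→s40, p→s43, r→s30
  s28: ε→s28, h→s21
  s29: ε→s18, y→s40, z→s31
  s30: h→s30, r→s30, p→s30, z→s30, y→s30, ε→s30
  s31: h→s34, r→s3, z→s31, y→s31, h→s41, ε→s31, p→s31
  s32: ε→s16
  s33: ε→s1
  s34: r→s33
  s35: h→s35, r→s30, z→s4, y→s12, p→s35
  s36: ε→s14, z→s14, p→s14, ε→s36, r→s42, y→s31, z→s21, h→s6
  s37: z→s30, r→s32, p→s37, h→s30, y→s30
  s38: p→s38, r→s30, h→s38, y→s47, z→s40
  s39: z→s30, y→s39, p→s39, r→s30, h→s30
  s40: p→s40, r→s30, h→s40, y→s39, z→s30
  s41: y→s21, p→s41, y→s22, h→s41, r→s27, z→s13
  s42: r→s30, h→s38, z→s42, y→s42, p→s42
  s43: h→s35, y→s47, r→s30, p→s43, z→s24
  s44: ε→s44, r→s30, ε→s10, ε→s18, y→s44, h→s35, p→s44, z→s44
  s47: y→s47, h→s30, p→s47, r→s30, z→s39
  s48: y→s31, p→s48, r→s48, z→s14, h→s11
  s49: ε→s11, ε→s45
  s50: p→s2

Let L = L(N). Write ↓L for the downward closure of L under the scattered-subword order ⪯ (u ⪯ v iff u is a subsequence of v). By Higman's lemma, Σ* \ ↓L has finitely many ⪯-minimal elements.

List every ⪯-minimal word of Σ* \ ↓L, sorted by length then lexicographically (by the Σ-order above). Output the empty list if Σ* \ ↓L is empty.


min(Σ*\↓L) = [zrr, hzz, hyh, yrr, yrphzy].

|Q|=51, |F|=26, |δ|=191 (28 ε).
min D↑ (23 st, q0=0, F={11}): 0:z→1,p→0,h→2,r→0,y→3 1:z→1,p→1,h→4,r→5,y→3 2:z→6,p→2,h→2,r→2,y→7 3:z→3,p→3,h→8,r→9,y→3 4:z→6,p→4,h→4,r→10,y→7 5:z→5,p→5,h→10,r→11,y→5 6:z→11,p→6,h→6,r→12,y→13 7:z→13,p→7,h→11,r→14,y→7 8:z→6,p→8,h→8,r→15,y→7 9:z→9,p→16,h→15,r→11,y→9 10:z→12,p→10,h→10,r→11,y→14 11:z→11,p→11,h→11,r→11,y→11 12:z→11,p→12,h→12,r→11,y→17 13:z→11,p→13,h→11,r→17,y→13 14:z→17,p→14,h→11,r→11,y→14 15:z→12,p→18,h→15,r→11,y→14 16:z→16,p→16,h→19,r→11,y→16 17:z→11,p→17,h→11,r→11,y→17 18:z→12,p→18,h→19,r→11,y→14 19:z→20,p→19,h→19,r→11,y→21 20:z→11,p→20,h→20,r→11,y→11 21:z→22,p→21,h→11,r→11,y→21 22:z→11,p→22,h→11,r→11,y→11 [Hopcroft].
'zrr': run [41, 39, 25, 5] end={s1,s16,s30,s32,s33} — reject; 3/3 del acc.
'hzz': |S_i|=[41, 32, 21, 7] end={s1,s26,s30,s33,s34,s45,s9} — reject; 3/3 deletions ∈↓L.
'hyh': run [41, 32, 18, 3] end={s2,s30,s50} rej; 3/3 single-dels accept.
'yrr': run [41, 36, 23, 5] end={s1,s16,s30,s32,s33} — reject; 3/3 del acc.
'yrphzy': |S_i|=[41, 36, 23, 21, 14, 10, 1] end={s30} ∉↓L; 6/6 single-dels accept.
5 words, ⪯-incomp.


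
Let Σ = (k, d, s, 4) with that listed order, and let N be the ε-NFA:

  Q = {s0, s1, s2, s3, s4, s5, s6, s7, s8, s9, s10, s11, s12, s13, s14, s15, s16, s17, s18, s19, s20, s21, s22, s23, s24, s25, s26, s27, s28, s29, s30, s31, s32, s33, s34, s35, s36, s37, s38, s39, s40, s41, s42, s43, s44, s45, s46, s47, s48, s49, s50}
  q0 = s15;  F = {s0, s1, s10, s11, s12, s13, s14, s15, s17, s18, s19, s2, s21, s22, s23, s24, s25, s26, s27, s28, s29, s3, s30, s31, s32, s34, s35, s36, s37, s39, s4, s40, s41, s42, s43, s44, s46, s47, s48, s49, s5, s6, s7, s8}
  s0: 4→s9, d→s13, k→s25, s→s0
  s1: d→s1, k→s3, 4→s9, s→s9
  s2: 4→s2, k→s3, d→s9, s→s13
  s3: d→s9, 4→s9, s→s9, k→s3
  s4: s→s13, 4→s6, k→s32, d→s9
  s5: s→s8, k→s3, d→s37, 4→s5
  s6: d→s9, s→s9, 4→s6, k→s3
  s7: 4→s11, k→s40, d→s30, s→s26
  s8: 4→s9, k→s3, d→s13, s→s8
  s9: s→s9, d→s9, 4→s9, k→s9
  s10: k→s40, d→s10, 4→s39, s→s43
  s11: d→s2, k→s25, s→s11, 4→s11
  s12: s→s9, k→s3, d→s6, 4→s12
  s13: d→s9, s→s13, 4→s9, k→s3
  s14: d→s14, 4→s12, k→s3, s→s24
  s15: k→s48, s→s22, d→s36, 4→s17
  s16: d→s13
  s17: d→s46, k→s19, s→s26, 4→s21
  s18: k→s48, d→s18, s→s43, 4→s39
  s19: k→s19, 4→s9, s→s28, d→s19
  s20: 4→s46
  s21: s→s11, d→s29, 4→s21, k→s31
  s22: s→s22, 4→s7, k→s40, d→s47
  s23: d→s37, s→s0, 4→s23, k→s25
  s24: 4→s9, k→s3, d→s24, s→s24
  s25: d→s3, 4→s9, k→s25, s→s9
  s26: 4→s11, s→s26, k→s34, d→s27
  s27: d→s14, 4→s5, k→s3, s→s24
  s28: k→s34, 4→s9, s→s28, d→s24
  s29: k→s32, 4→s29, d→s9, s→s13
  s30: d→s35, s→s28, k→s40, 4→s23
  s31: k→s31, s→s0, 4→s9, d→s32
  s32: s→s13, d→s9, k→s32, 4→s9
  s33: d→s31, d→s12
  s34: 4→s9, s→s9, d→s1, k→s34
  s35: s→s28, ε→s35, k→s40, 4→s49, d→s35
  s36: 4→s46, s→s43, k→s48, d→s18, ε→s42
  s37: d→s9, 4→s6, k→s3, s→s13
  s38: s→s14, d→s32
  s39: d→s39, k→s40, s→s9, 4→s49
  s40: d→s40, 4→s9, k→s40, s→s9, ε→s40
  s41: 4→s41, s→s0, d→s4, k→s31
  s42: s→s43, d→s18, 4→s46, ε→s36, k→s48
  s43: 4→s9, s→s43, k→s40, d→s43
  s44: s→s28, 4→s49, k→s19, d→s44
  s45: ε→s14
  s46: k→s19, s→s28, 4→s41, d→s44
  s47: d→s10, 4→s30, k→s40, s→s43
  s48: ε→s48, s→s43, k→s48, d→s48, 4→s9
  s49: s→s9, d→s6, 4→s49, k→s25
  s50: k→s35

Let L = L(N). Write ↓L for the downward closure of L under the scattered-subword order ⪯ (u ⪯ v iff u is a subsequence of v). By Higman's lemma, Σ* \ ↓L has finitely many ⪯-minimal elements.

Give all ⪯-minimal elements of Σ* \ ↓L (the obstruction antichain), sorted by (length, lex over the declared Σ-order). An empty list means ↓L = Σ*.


min(Σ*\↓L) = [k4, ds4, sks, dd4s, 44dd, 4sdkd].

|Q|=51, |F|=44, |δ|=193 (6 ε).
min D↑ (44 st, q0=0, F={6}): 0:k→1,d→2,s→3,4→4 1:k→1,d→1,s→5,4→6 2:k→1,d→7,s→5,4→8 3:k→9,d→10,s→3,4→11 4:k→12,d→8,s→13,4→14 5:k→9,d→5,s→5,4→6 6:k→6,d→6,s→6,4→6 7:k→1,d→7,s→5,4→15 8:k→12,d→16,s→17,4→18 9:k→9,d→9,s→6,4→6 10:k→9,d→19,s→5,4→20 11:k→9,d→20,s→13,4→21 12:k→12,d→12,s→17,4→6 13:k→22,d→23,s→13,4→21 14:k→24,d→25,s→21,4→14 15:k→9,d→15,s→6,4→26 16:k→12,d→16,s→17,4→26 17:k→22,d→27,s→17,4→6 18:k→24,d→28,s→29,4→18 19:k→9,d→19,s→5,4→15 20:k→9,d→30,s→17,4→31 21:k→32,d→33,s→21,4→21 22:k→22,d→34,s→6,4→6 23:k→35,d→36,s→27,4→37 24:k→24,d→38,s→29,4→6 25:k→38,d→6,s→39,4→25 26:k→32,d→40,s→6,4→26 27:k→35,d→27,s→27,4→6 28:k→38,d→6,s→39,4→40 29:k→32,d→39,s→29,4→6 30:k→9,d→30,s→17,4→26 31:k→32,d→41,s→29,4→31 32:k→32,d→35,s→6,4→6 33:k→35,d→6,s→39,4→33 34:k→35,d→34,s→6,4→6 35:k→35,d→6,s→6,4→6 36:k→35,d→36,s→27,4→42 37:k→35,d→41,s→43,4→37 38:k→38,d→6,s→39,4→6 39:k→35,d→6,s→39,4→6 40:k→35,d→6,s→6,4→40 41:k→35,d→6,s→39,4→40 42:k→35,d→40,s→6,4→42 43:k→35,d→39,s→43,4→6.
'k4': run [45, 15, 1] end={s9} — reject; 2/2 del acc.
'ds4': |S_i|=[45, 38, 12, 1] end={s9} — reject; 3/3 del acc.
'sks': |S_i|=[45, 30, 6, 1] end={s9} — reject; 3/3 del acc.
'dd4s': |S_i|=[45, 38, 24, 8, 1] end={s9} rej; 4/4 single-dels accept.
'44dd': |S_i|=[45, 36, 20, 9, 1] end={s9} — reject; 4/4 single-dels accept.
'4sdkd': run [45, 36, 19, 13, 2, 1] end={s9} ∉↓L; 5/5 del acc.
6 minimals (antichain).


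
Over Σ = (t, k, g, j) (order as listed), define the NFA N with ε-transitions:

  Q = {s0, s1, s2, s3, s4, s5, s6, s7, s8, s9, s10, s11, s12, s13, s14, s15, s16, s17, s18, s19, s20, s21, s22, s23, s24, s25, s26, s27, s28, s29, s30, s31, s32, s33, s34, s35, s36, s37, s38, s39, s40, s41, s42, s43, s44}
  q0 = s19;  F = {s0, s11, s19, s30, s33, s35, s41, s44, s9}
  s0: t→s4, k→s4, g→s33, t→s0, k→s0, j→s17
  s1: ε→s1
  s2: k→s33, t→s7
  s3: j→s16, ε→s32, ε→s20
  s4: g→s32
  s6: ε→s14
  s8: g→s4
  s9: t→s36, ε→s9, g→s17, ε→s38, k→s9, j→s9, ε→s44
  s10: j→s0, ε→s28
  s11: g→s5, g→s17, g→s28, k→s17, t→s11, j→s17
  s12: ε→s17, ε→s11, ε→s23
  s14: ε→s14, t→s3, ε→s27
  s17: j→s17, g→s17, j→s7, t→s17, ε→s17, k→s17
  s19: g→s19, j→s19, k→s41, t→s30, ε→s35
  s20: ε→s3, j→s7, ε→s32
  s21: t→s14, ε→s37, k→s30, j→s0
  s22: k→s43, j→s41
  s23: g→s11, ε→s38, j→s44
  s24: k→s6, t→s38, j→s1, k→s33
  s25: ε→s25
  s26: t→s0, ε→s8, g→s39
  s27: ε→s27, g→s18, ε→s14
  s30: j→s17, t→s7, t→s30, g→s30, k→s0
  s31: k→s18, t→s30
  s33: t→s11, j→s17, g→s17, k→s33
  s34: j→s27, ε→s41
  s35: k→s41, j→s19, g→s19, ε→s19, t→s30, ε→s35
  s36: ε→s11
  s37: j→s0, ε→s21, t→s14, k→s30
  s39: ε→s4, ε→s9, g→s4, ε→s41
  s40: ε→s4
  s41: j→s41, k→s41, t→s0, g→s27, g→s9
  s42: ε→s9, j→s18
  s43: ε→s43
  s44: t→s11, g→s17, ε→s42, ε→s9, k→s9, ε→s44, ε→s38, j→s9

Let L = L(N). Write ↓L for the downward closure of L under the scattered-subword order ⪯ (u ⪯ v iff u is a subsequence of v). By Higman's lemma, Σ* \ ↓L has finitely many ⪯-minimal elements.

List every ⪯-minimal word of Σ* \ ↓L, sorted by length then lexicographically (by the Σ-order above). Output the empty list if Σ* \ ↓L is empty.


Antichain: [tj, kgg, kgtk].

|Q|=45, |F|=9, |δ|=115 (38 ε).
min D↑ (8 st, q0=0, F={4}): 0:t→1,k→2,g→0,j→0 1:t→1,k→3,g→1,j→4 2:t→3,k→2,g→5,j→2 3:t→3,k→3,g→6,j→4 4:t→4,k→4,g→4,j→4 5:t→7,k→5,g→4,j→5 6:t→7,k→6,g→4,j→4 7:t→7,k→4,g→4,j→4 (ε-aug+det+¬).
'tj': run [24, 14, 3] end={s16,s17,s7} ∉↓L; 2/2 deletions ∈↓L.
'kgg': N↓-sim [24, 21, 18, 5] end={s17,s18,s28,s5,s7} — reject; 3/3 single-dels accept.
'kgtk': |S_i|=[24, 21, 18, 10, 2] end={s17,s7} — reject; 4/4 single-dels accept.
3 words, ⪯-incomp.


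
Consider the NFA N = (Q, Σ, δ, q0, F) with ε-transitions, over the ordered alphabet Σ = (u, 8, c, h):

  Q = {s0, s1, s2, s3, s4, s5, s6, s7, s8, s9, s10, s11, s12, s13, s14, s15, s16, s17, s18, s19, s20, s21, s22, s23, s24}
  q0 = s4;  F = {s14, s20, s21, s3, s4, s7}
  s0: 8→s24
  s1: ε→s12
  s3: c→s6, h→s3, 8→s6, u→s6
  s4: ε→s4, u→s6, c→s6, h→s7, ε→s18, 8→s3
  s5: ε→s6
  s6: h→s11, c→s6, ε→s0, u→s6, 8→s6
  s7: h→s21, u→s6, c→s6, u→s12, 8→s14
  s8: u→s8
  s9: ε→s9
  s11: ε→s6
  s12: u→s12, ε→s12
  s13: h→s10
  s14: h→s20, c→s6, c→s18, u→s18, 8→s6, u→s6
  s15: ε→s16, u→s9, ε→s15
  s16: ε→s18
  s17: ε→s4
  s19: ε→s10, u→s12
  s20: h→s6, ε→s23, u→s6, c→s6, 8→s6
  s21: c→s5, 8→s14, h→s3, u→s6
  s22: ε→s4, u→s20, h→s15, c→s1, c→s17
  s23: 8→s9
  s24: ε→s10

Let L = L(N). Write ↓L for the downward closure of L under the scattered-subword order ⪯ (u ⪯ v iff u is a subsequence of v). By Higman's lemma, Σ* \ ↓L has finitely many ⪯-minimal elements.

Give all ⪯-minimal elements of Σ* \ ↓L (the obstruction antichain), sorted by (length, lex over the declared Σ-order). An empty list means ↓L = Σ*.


Antichain: [u, c, 88, h8hh, hhh8].

|Q|=25, |F|=6, |δ|=58 (16 ε).
min D↑ (7 st, q0=0, F={1}): 0:u→1,8→2,c→1,h→3 1:u→1,8→1,c→1,h→1 2:u→1,8→1,c→1,h→2 3:u→1,8→4,c→1,h→5 4:u→1,8→1,c→1,h→6 5:u→1,8→4,c→1,h→2 6:u→1,8→1,c→1,h→1 [Hopcroft].
'u': run [16, 7] end={s0,s10,s11,s12,s18,s24,s6} ∉↓L; 1/1 single-dels accept.
'c': |S_i|=[16, 7] end={s0,s10,s11,s18,s24,s5,s6} — reject; 1/1 single-dels accept.
'88': run [16, 11, 6] end={s0,s10,s11,s24,s6,s9} rej; 2/2 del acc.
'h8hh': |S_i|=[16, 15, 10, 8, 5] end={s0,s10,s11,s24,s6} — reject; 4/4 del acc.
'hhh8': N↓-sim [16, 15, 13, 9, 6] end={s0,s10,s11,s24,s6,s9} rej; 4/4 deletions ∈↓L.
5 words, ⪯-incomp.


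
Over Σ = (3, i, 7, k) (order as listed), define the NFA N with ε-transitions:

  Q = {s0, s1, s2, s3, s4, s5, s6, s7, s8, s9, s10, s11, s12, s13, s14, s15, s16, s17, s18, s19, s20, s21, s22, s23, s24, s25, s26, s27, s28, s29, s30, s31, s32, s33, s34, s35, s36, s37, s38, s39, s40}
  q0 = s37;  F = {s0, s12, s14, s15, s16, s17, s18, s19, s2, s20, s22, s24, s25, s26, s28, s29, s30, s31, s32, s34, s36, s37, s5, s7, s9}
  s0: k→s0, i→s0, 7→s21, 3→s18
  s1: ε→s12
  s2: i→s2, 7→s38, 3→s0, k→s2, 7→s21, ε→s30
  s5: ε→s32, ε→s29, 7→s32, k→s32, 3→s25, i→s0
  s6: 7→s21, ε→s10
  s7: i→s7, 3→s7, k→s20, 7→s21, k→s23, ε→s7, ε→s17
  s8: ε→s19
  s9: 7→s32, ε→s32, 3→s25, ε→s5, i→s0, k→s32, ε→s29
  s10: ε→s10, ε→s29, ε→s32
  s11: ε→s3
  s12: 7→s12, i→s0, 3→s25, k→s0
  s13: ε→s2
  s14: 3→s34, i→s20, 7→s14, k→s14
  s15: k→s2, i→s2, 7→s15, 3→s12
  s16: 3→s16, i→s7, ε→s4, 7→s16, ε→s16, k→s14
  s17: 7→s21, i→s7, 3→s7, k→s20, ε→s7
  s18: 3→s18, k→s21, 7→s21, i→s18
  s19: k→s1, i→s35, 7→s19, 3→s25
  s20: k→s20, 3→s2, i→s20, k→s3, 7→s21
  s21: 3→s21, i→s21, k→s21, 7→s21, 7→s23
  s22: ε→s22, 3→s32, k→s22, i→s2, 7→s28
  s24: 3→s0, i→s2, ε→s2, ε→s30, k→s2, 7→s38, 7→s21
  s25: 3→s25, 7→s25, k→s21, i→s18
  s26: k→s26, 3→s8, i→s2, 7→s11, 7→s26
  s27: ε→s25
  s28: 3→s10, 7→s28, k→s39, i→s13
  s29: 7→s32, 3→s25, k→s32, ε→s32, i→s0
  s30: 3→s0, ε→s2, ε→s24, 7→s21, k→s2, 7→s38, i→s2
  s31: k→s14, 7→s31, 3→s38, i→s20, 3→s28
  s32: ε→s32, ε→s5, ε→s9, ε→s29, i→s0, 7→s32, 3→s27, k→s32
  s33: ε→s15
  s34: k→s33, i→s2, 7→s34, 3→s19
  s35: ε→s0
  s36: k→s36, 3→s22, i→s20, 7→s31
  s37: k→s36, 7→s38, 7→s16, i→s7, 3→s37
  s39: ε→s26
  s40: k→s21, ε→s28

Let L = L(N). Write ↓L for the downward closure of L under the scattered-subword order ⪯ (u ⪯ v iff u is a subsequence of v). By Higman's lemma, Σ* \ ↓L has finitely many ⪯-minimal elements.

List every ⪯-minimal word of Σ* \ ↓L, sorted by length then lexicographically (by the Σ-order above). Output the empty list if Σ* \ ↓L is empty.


Antichain: [i7, k333k, 7k3kk7].

|Q|=41, |F|=25, |δ|=149 (34 ε).
min D↑ (20 st, q0=0, F={4}): 0:3→0,i→1,7→2,k→3 1:3→1,i→1,7→4,k→5 2:3→2,i→1,7→2,k→6 3:3→7,i→5,7→8,k→3 4:3→4,i→4,7→4,k→4 5:3→9,i→5,7→4,k→5 6:3→10,i→5,7→6,k→6 7:3→11,i→9,7→12,k→7 8:3→12,i→5,7→8,k→6 9:3→13,i→9,7→4,k→9 10:3→14,i→9,7→10,k→15 11:3→16,i→13,7→11,k→11 12:3→11,i→9,7→12,k→17 13:3→18,i→13,7→4,k→13 14:3→16,i→13,7→14,k→19 15:3→19,i→9,7→15,k→9 16:3→16,i→18,7→16,k→4 17:3→14,i→9,7→17,k→17 18:3→18,i→18,7→4,k→4 19:3→16,i→13,7→19,k→13 [Hopcroft].
'i7': N↓-sim [39, 14, 3] end={s21,s23,s38} — reject; 2/2 single-dels accept.
'k333k': |S_i|=[39, 34, 30, 16, 5, 2] end={s21,s23} rej; 5/5 single-dels accept.
'7k3kk7': N↓-sim [39, 36, 28, 18, 13, 8, 3] end={s21,s23,s38} — reject; 6/6 single-dels accept.
3 words, ⪯-incomp.


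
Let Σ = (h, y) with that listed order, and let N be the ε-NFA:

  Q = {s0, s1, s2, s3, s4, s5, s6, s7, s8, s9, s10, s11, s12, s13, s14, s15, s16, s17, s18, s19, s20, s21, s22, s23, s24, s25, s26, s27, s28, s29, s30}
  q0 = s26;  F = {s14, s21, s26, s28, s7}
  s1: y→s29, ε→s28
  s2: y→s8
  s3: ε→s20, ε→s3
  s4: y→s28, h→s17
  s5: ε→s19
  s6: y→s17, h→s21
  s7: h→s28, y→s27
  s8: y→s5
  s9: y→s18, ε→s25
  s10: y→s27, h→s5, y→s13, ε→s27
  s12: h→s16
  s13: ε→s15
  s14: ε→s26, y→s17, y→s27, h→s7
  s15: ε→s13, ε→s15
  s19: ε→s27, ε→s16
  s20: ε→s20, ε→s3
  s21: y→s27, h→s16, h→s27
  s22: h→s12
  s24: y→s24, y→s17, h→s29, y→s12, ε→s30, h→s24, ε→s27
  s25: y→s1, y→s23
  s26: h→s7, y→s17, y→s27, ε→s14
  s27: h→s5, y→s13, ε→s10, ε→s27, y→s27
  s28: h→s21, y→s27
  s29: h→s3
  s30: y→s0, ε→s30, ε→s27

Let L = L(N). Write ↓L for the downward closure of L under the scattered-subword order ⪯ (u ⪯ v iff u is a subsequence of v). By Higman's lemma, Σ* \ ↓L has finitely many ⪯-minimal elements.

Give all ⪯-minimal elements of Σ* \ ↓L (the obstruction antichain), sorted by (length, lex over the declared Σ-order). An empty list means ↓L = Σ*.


|Q|=31, |F|=5, |δ|=59 (21 ε).
min D↑ (5 st, q0=0, F={2}): 0:h→1,y→2 1:h→3,y→2 2:h→2,y→2 3:h→4,y→2 4:h→2,y→2 [Hopcroft].
'y': run [13, 8] end={s10,s13,s15,s16,s17,s19,s27,s5} rej; 1/1 deletions ∈↓L.
'hhhh': run [13, 10, 9, 8, 7] end={s10,s13,s15,s16,s19,s27,s5} — reject; 4/4 deletions ∈↓L.
2 obstructions.

min(Σ*\↓L) = [y, hhhh].
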